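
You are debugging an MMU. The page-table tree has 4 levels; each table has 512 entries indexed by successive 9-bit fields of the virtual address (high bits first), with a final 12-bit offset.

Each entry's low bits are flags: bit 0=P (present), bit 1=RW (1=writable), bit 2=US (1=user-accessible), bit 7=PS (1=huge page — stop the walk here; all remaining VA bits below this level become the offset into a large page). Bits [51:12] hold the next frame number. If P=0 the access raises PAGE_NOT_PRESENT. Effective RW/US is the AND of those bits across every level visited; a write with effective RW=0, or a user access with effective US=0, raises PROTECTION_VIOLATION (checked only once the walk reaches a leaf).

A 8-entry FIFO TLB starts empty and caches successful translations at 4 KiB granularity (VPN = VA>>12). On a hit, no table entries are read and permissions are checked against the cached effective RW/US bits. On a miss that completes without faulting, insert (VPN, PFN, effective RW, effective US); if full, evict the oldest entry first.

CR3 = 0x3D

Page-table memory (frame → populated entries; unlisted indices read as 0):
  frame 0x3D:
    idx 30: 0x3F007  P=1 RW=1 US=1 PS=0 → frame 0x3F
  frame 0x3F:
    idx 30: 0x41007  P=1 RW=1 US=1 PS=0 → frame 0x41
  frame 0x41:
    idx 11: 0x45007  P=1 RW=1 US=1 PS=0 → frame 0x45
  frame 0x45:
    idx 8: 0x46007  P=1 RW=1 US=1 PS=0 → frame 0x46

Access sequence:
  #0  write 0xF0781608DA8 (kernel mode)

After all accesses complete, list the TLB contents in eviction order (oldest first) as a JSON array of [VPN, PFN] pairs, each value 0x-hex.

Per-access translation:
#0 VA=0xF0781608DA8 (w,kernel):
  lvl0: tbl 0x3D, slot 30 ⇒ 0x3F007 (P1/RW1/US1/PS0)
  lvl1: tbl 0x3F, slot 30 ⇒ 0x41007 (P1/RW1/US1/PS0)
  lvl2: tbl 0x41, slot 11 ⇒ 0x45007 (P1/RW1/US1/PS0)
  lvl3: tbl 0x45, slot 8 ⇒ 0x46007 (P1/RW1/US1/PS0)
  ✓ 0x46DA8  — 4 lookups

TLB: [["0xF0781608", "0x46"]]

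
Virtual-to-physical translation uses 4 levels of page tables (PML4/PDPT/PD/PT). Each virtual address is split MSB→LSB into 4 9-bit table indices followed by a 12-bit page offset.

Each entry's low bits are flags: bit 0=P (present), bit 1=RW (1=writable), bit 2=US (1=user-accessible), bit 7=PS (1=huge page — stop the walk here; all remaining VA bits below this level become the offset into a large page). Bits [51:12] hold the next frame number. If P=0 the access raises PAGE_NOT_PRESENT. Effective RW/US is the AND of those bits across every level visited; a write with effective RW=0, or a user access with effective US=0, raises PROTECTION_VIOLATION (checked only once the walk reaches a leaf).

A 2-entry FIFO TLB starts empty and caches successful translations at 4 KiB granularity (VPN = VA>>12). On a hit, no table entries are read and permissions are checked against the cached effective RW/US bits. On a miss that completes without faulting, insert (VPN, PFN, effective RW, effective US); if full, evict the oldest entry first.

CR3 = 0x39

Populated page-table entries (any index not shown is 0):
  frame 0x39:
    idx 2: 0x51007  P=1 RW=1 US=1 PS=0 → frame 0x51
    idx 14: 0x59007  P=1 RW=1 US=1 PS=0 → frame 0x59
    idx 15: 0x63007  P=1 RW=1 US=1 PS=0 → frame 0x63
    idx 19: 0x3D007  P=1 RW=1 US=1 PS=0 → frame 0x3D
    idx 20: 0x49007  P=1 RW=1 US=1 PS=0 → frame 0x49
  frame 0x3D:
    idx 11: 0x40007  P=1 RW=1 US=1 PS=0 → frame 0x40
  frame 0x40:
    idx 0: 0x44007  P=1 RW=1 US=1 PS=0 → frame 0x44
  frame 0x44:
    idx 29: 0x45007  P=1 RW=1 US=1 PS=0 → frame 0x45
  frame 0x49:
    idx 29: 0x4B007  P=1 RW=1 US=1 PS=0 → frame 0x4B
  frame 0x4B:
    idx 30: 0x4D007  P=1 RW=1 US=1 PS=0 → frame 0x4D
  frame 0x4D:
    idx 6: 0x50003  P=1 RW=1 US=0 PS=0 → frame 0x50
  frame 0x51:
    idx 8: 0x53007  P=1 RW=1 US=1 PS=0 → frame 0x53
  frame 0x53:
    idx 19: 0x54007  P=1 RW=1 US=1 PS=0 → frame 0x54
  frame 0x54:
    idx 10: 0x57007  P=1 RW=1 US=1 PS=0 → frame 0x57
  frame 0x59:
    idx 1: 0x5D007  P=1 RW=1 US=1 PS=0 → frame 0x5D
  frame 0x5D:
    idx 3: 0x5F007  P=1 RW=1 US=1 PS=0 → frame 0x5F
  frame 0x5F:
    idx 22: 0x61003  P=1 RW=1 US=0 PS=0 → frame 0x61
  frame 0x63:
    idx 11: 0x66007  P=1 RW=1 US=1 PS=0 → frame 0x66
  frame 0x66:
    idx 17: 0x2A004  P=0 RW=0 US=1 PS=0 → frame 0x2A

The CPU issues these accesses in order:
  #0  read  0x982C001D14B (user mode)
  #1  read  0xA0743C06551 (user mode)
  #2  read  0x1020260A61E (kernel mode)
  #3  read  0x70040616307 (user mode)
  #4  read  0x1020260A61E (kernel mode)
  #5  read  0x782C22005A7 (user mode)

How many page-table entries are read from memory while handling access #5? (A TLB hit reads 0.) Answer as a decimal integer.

Trace:
#0 VA=0x982C001D14B (r,user):
  L0 @0x39[19] → 0x3D007  P=1,RW=1,US=1,PS=0
  L1 @0x3D[11] → 0x40007  P=1,RW=1,US=1,PS=0
  L2 @0x40[0] → 0x44007  P=1,RW=1,US=1,PS=0
  L3 @0x44[29] → 0x45007  P=1,RW=1,US=1,PS=0
  → PA=0x4514B  (4 entries read)
#1 VA=0xA0743C06551 (r,user):
  L0 @0x39[20] → 0x49007  P=1,RW=1,US=1,PS=0
  L1 @0x49[29] → 0x4B007  P=1,RW=1,US=1,PS=0
  L2 @0x4B[30] → 0x4D007  P=1,RW=1,US=1,PS=0
  L3 @0x4D[6] → 0x50003  P=1,RW=1,US=0,PS=0
  ✗ PROTECTION_VIOLATION  [4 reads]
#2 VA=0x1020260A61E (r,kernel):
  L0 @0x39[2] → 0x51007  P=1,RW=1,US=1,PS=0
  L1 @0x51[8] → 0x53007  P=1,RW=1,US=1,PS=0
  L2 @0x53[19] → 0x54007  P=1,RW=1,US=1,PS=0
  L3 @0x54[10] → 0x57007  P=1,RW=1,US=1,PS=0
  → PA=0x5761E  (4 entries read)
#3 VA=0x70040616307 (r,user):
  L0 @0x39[14] → 0x59007  P=1,RW=1,US=1,PS=0
  L1 @0x59[1] → 0x5D007  P=1,RW=1,US=1,PS=0
  L2 @0x5D[3] → 0x5F007  P=1,RW=1,US=1,PS=0
  L3 @0x5F[22] → 0x61003  P=1,RW=1,US=0,PS=0
  ✗ PROTECTION_VIOLATION  [4 reads]
#4 VA=0x1020260A61E (r,kernel):
  TLB hit vpn=0x1020260A → PA=0x5761E
#5 VA=0x782C22005A7 (r,user):
  L0 @0x39[15] → 0x63007  P=1,RW=1,US=1,PS=0
  L1 @0x63[11] → 0x66007  P=1,RW=1,US=1,PS=0
  L2 @0x66[17] → 0x2A004  P=0,RW=0,US=1,PS=0
  ✗ PAGE_NOT_PRESENT  [3 reads]

Entries read for #5: 3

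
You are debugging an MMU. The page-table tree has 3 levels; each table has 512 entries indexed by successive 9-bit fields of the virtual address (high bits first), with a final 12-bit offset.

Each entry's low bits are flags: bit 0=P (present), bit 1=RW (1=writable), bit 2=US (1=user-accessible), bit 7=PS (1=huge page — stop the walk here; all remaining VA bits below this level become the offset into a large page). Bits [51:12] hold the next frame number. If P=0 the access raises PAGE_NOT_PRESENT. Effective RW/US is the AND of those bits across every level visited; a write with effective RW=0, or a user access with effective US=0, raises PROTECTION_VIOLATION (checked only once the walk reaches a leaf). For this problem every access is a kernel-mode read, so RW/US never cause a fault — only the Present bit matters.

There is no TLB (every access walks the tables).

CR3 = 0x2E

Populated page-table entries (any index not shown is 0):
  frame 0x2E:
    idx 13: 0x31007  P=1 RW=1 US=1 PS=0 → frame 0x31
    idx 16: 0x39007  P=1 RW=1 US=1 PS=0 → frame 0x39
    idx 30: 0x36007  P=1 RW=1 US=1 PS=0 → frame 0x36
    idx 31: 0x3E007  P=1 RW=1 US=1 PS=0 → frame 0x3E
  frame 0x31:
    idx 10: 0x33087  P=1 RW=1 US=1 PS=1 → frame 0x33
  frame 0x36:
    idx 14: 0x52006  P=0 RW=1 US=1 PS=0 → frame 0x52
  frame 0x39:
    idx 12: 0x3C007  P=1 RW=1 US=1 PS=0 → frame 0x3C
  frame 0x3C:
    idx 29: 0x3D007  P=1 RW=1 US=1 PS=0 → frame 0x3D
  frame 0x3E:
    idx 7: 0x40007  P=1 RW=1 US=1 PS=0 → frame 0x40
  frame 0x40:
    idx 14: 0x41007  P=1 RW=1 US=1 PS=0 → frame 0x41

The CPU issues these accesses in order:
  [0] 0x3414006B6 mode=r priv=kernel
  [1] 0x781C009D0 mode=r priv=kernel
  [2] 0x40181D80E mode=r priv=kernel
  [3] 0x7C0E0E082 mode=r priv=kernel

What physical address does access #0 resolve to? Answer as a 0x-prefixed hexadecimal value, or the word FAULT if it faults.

Walk each access:
#0 VA=0x3414006B6 (r,kernel):
  [0] read 0x2E idx=13: raw=0x31007 flags P=1 W=1 U=1 S=0
  [1] read 0x31 idx=10: raw=0x33087 flags P=1 W=1 U=1 S=1
  ✓ 0x336B6 (huge @L1)  — 2 lookups
#1 VA=0x781C009D0 (r,kernel):
  [0] read 0x2E idx=30: raw=0x36007 flags P=1 W=1 U=1 S=0
  [1] read 0x36 idx=14: raw=0x52006 flags P=0 W=1 U=1 S=0
  ✗ PAGE_NOT_PRESENT  [2 reads]
#2 VA=0x40181D80E (r,kernel):
  [0] read 0x2E idx=16: raw=0x39007 flags P=1 W=1 U=1 S=0
  [1] read 0x39 idx=12: raw=0x3C007 flags P=1 W=1 U=1 S=0
  [2] read 0x3C idx=29: raw=0x3D007 flags P=1 W=1 U=1 S=0
  ✓ 0x3D80E  — 3 lookups
#3 VA=0x7C0E0E082 (r,kernel):
  [0] read 0x2E idx=31: raw=0x3E007 flags P=1 W=1 U=1 S=0
  [1] read 0x3E idx=7: raw=0x40007 flags P=1 W=1 U=1 S=0
  [2] read 0x40 idx=14: raw=0x41007 flags P=1 W=1 U=1 S=0
  ✓ 0x41082  — 3 lookups

Access #0 PA: 0x336B6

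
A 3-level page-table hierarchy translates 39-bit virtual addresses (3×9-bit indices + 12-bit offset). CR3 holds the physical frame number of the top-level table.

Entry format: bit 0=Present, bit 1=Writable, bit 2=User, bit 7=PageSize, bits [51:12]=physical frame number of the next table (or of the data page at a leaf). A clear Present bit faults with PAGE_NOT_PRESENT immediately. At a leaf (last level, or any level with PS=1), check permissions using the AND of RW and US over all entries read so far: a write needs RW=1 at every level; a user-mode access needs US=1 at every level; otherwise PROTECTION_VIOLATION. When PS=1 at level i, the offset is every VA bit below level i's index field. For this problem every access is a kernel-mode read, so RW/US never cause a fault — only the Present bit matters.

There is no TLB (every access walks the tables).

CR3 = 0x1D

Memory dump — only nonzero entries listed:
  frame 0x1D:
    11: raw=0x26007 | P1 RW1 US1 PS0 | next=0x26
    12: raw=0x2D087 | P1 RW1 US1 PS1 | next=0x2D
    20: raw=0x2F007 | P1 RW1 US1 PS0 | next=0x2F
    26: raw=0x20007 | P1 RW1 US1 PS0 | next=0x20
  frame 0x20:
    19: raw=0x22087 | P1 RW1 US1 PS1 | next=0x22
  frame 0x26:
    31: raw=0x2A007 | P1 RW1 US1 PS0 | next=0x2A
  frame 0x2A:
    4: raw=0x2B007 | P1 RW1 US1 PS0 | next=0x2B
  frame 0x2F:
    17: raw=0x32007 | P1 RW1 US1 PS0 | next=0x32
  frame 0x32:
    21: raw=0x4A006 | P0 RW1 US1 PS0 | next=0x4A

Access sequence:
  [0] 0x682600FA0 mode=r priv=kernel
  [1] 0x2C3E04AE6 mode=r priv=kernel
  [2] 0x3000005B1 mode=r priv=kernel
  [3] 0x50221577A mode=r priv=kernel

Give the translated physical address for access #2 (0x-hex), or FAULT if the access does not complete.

Walk each access:
#0 VA=0x682600FA0 (r,kernel):
  lvl0: tbl 0x1D, slot 26 ⇒ 0x20007 (P1/RW1/US1/PS0)
  lvl1: tbl 0x20, slot 19 ⇒ 0x22087 (P1/RW1/US1/PS1)
  ✓ 0x22FA0 (huge @L1)  — 2 lookups
#1 VA=0x2C3E04AE6 (r,kernel):
  lvl0: tbl 0x1D, slot 11 ⇒ 0x26007 (P1/RW1/US1/PS0)
  lvl1: tbl 0x26, slot 31 ⇒ 0x2A007 (P1/RW1/US1/PS0)
  lvl2: tbl 0x2A, slot 4 ⇒ 0x2B007 (P1/RW1/US1/PS0)
  ✓ 0x2BAE6  — 3 lookups
#2 VA=0x3000005B1 (r,kernel):
  lvl0: tbl 0x1D, slot 12 ⇒ 0x2D087 (P1/RW1/US1/PS1)
  ✓ 0x2D5B1 (huge @L0)  — 1 lookups
#3 VA=0x50221577A (r,kernel):
  lvl0: tbl 0x1D, slot 20 ⇒ 0x2F007 (P1/RW1/US1/PS0)
  lvl1: tbl 0x2F, slot 17 ⇒ 0x32007 (P1/RW1/US1/PS0)
  lvl2: tbl 0x32, slot 21 ⇒ 0x4A006 (P0/RW1/US1/PS0)
  ✗ PAGE_NOT_PRESENT  [3 reads]

Access #2 PA: 0x2D5B1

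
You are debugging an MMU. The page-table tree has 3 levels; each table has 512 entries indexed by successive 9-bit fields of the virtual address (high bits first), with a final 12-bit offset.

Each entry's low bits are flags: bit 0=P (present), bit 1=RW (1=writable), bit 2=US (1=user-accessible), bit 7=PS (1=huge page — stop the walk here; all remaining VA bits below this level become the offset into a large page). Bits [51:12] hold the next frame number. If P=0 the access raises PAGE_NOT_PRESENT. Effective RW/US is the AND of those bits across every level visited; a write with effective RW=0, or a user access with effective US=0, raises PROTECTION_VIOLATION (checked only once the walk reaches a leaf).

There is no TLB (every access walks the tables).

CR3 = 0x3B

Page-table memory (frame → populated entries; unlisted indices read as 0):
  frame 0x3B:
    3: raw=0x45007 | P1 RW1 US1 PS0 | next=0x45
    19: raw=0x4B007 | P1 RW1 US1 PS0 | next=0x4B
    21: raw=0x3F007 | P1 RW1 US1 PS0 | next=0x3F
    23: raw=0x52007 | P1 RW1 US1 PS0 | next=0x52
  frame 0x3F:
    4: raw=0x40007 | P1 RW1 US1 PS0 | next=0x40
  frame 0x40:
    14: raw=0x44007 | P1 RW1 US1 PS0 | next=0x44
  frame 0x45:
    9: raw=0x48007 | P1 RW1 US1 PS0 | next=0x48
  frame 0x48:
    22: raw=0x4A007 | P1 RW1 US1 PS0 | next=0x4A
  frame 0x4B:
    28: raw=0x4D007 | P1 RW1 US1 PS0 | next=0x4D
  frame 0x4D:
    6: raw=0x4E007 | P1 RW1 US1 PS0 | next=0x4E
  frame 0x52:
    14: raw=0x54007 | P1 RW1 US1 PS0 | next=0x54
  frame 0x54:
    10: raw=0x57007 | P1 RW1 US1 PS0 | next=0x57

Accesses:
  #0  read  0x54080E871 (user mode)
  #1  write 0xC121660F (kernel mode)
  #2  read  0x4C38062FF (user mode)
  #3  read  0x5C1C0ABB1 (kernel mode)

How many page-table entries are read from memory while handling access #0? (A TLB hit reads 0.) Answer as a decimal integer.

Per-access translation:
#0 VA=0x54080E871 (r,user):
  lvl0: tbl 0x3B, slot 21 ⇒ 0x3F007 (P1/RW1/US1/PS0)
  lvl1: tbl 0x3F, slot 4 ⇒ 0x40007 (P1/RW1/US1/PS0)
  lvl2: tbl 0x40, slot 14 ⇒ 0x44007 (P1/RW1/US1/PS0)
  ⇒ phys 0x44871  [3 reads]
#1 VA=0xC121660F (w,kernel):
  lvl0: tbl 0x3B, slot 3 ⇒ 0x45007 (P1/RW1/US1/PS0)
  lvl1: tbl 0x45, slot 9 ⇒ 0x48007 (P1/RW1/US1/PS0)
  lvl2: tbl 0x48, slot 22 ⇒ 0x4A007 (P1/RW1/US1/PS0)
  ⇒ phys 0x4A60F  [3 reads]
#2 VA=0x4C38062FF (r,user):
  lvl0: tbl 0x3B, slot 19 ⇒ 0x4B007 (P1/RW1/US1/PS0)
  lvl1: tbl 0x4B, slot 28 ⇒ 0x4D007 (P1/RW1/US1/PS0)
  lvl2: tbl 0x4D, slot 6 ⇒ 0x4E007 (P1/RW1/US1/PS0)
  ⇒ phys 0x4E2FF  [3 reads]
#3 VA=0x5C1C0ABB1 (r,kernel):
  lvl0: tbl 0x3B, slot 23 ⇒ 0x52007 (P1/RW1/US1/PS0)
  lvl1: tbl 0x52, slot 14 ⇒ 0x54007 (P1/RW1/US1/PS0)
  lvl2: tbl 0x54, slot 10 ⇒ 0x57007 (P1/RW1/US1/PS0)
  ⇒ phys 0x57BB1  [3 reads]

Entries read for #0: 3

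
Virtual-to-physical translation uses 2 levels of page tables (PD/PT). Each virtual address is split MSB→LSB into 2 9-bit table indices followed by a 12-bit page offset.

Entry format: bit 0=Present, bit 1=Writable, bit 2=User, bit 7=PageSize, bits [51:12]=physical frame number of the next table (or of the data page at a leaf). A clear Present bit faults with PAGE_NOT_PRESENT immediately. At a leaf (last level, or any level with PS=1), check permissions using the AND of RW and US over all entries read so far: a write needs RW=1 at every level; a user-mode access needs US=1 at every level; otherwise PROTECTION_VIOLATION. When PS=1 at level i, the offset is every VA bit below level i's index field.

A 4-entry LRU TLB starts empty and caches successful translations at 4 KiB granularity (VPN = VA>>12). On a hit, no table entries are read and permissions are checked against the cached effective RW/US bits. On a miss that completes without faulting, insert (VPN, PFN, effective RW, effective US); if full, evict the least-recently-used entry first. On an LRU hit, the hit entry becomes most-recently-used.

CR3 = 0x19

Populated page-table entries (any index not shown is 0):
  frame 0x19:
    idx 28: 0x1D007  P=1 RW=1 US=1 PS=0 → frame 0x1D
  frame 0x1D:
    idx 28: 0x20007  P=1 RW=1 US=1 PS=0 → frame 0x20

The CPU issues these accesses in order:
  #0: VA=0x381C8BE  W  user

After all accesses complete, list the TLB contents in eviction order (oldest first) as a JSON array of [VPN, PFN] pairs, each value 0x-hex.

Trace:
#0 VA=0x381C8BE (w,user):
  L0: frame=0x19 idx=28 entry=0x1D007 [P=1 RW=1 US=1 PS=0]
  L1: frame=0x1D idx=28 entry=0x20007 [P=1 RW=1 US=1 PS=0]
  → PA=0x208BE  (2 entries read)

TLB: [["0x381C", "0x20"]]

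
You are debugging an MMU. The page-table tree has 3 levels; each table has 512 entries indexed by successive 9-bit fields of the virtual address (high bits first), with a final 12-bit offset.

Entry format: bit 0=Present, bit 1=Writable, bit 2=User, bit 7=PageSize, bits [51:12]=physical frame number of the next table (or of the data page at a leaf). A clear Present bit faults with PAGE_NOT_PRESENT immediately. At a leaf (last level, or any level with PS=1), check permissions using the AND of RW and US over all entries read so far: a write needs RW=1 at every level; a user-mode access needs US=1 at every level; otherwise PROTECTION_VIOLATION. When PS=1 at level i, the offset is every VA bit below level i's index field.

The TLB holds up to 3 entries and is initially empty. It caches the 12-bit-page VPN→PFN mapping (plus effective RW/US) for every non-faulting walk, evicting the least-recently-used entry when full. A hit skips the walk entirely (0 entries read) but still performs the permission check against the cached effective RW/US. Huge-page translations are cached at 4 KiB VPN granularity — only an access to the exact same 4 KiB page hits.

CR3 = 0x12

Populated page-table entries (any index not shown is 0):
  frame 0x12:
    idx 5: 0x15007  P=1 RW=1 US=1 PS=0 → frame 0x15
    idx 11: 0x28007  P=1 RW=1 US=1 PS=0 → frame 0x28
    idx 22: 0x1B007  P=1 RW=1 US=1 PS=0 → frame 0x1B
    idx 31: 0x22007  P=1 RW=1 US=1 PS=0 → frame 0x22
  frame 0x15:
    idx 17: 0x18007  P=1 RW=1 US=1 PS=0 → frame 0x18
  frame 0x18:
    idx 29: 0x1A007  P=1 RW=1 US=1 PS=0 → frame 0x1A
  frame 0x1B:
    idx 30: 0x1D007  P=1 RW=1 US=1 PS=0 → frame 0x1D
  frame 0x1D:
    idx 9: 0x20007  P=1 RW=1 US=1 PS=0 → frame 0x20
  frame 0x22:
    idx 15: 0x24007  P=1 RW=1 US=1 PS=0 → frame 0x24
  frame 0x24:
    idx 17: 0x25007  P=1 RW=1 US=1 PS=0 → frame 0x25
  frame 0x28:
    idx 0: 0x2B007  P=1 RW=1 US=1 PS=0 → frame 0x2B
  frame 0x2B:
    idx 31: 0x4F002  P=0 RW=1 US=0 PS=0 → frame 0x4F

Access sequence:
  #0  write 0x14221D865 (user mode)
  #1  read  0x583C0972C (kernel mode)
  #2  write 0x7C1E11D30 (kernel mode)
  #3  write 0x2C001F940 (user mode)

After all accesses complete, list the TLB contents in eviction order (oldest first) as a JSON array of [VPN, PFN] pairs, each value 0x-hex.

Walk each access:
#0 VA=0x14221D865 (w,user):
  lvl0: tbl 0x12, slot 5 ⇒ 0x15007 (P1/RW1/US1/PS0)
  lvl1: tbl 0x15, slot 17 ⇒ 0x18007 (P1/RW1/US1/PS0)
  lvl2: tbl 0x18, slot 29 ⇒ 0x1A007 (P1/RW1/US1/PS0)
  ✓ 0x1A865  — 3 lookups
#1 VA=0x583C0972C (r,kernel):
  lvl0: tbl 0x12, slot 22 ⇒ 0x1B007 (P1/RW1/US1/PS0)
  lvl1: tbl 0x1B, slot 30 ⇒ 0x1D007 (P1/RW1/US1/PS0)
  lvl2: tbl 0x1D, slot 9 ⇒ 0x20007 (P1/RW1/US1/PS0)
  ✓ 0x2072C  — 3 lookups
#2 VA=0x7C1E11D30 (w,kernel):
  lvl0: tbl 0x12, slot 31 ⇒ 0x22007 (P1/RW1/US1/PS0)
  lvl1: tbl 0x22, slot 15 ⇒ 0x24007 (P1/RW1/US1/PS0)
  lvl2: tbl 0x24, slot 17 ⇒ 0x25007 (P1/RW1/US1/PS0)
  ✓ 0x25D30  — 3 lookups
#3 VA=0x2C001F940 (w,user):
  lvl0: tbl 0x12, slot 11 ⇒ 0x28007 (P1/RW1/US1/PS0)
  lvl1: tbl 0x28, slot 0 ⇒ 0x2B007 (P1/RW1/US1/PS0)
  lvl2: tbl 0x2B, slot 31 ⇒ 0x4F002 (P0/RW1/US0/PS0)
  ⇒ fault: PAGE_NOT_PRESENT  — 3 lookups

TLB: [["0x14221D", "0x1A"], ["0x583C09", "0x20"], ["0x7C1E11", "0x25"]]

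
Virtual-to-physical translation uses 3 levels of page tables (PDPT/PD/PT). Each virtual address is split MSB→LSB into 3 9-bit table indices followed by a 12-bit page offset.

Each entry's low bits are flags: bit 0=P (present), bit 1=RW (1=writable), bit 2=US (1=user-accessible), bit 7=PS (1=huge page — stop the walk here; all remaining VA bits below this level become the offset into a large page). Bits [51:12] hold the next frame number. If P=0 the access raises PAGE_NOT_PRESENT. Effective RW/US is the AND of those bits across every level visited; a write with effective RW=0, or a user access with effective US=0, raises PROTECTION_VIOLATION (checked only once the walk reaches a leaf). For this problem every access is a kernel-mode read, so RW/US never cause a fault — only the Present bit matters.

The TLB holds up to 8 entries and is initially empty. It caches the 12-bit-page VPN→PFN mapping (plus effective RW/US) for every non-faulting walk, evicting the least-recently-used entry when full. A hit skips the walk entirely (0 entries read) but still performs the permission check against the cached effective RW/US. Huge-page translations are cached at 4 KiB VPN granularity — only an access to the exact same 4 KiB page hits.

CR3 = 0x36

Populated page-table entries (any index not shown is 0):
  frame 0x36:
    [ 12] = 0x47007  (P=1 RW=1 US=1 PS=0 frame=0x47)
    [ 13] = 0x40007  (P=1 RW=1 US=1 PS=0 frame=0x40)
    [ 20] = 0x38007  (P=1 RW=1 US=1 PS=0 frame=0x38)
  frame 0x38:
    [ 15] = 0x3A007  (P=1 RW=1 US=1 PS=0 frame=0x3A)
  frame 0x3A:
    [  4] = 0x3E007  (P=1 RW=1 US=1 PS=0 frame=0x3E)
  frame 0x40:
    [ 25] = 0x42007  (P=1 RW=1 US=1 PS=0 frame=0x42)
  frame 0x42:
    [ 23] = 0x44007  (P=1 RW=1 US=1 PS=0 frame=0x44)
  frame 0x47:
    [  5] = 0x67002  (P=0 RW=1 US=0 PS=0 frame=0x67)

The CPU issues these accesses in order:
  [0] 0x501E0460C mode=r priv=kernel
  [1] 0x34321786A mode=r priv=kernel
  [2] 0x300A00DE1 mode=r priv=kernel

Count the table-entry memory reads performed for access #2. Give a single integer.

Per-access translation:
#0 VA=0x501E0460C (r,kernel):
  L0: frame=0x36 idx=20 entry=0x38007 [P=1 RW=1 US=1 PS=0]
  L1: frame=0x38 idx=15 entry=0x3A007 [P=1 RW=1 US=1 PS=0]
  L2: frame=0x3A idx=4 entry=0x3E007 [P=1 RW=1 US=1 PS=0]
  → PA=0x3E60C  (3 entries read)
#1 VA=0x34321786A (r,kernel):
  L0: frame=0x36 idx=13 entry=0x40007 [P=1 RW=1 US=1 PS=0]
  L1: frame=0x40 idx=25 entry=0x42007 [P=1 RW=1 US=1 PS=0]
  L2: frame=0x42 idx=23 entry=0x44007 [P=1 RW=1 US=1 PS=0]
  → PA=0x4486A  (3 entries read)
#2 VA=0x300A00DE1 (r,kernel):
  L0: frame=0x36 idx=12 entry=0x47007 [P=1 RW=1 US=1 PS=0]
  L1: frame=0x47 idx=5 entry=0x67002 [P=0 RW=1 US=0 PS=0]
  ✗ PAGE_NOT_PRESENT  [2 reads]

Entries read for #2: 2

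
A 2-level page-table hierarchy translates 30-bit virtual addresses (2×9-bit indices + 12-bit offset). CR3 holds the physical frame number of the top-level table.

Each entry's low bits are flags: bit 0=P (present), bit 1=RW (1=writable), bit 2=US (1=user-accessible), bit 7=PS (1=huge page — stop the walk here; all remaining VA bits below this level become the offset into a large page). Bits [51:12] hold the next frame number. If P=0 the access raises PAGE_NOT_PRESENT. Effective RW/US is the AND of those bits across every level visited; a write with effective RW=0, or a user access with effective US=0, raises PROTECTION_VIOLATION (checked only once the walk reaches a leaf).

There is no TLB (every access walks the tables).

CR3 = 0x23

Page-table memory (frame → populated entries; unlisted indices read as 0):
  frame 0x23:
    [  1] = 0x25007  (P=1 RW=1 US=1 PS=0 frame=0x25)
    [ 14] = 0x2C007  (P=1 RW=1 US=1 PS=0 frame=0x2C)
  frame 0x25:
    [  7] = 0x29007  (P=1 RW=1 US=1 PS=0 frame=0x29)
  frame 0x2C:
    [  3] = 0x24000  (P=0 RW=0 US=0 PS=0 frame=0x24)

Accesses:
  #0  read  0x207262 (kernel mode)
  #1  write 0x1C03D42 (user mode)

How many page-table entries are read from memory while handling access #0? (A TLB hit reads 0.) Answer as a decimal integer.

Walk each access:
#0 VA=0x207262 (r,kernel):
  lvl0: tbl 0x23, slot 1 ⇒ 0x25007 (P1/RW1/US1/PS0)
  lvl1: tbl 0x25, slot 7 ⇒ 0x29007 (P1/RW1/US1/PS0)
  ✓ 0x29262  — 2 lookups
#1 VA=0x1C03D42 (w,user):
  lvl0: tbl 0x23, slot 14 ⇒ 0x2C007 (P1/RW1/US1/PS0)
  lvl1: tbl 0x2C, slot 3 ⇒ 0x24000 (P0/RW0/US0/PS0)
  ⇒ fault: PAGE_NOT_PRESENT  — 2 lookups

Entries read for #0: 2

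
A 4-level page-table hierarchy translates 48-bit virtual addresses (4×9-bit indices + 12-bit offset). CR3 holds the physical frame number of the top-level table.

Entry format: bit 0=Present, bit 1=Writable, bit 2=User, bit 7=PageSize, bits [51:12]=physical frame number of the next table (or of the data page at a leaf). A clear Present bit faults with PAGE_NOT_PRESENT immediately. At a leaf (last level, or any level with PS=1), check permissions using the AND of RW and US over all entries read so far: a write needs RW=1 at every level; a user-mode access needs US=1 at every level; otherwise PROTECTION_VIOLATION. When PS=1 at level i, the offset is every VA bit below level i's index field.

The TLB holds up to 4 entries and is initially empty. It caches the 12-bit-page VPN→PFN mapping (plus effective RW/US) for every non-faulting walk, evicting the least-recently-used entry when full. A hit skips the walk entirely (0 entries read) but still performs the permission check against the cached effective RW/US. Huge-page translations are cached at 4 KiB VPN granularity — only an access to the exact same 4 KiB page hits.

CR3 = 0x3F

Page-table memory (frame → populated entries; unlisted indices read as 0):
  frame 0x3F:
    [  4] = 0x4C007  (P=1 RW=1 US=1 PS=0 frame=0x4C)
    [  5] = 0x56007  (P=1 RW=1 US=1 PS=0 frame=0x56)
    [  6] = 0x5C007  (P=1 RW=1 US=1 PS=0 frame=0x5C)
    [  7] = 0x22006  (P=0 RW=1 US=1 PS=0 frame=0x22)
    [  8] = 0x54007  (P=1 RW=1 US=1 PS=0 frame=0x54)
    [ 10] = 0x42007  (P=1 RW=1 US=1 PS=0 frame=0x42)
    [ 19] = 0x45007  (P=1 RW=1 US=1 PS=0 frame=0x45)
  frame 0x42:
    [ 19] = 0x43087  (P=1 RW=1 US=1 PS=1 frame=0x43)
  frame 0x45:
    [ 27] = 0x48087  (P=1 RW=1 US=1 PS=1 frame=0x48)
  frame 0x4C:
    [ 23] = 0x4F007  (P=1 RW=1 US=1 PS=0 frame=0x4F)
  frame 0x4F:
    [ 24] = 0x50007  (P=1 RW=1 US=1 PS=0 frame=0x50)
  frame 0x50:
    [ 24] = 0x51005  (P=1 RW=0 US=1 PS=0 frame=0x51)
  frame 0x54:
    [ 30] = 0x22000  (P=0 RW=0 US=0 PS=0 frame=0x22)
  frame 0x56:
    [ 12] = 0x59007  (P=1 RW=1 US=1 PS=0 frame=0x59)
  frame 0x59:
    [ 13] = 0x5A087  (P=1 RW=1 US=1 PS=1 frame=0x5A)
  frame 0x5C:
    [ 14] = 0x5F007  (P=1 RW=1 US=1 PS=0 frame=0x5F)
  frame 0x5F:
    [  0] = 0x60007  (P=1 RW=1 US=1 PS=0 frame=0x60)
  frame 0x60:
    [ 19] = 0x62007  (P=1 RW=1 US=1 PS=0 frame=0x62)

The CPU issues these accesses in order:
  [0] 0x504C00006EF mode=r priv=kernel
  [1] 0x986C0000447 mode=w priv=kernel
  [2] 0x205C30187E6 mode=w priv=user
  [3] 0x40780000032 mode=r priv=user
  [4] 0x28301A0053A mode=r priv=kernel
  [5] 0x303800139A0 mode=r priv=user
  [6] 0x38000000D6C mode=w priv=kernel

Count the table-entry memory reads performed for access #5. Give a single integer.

Per-access translation:
#0 VA=0x504C00006EF (r,kernel):
  L0: frame=0x3F idx=10 entry=0x42007 [P=1 RW=1 US=1 PS=0]
  L1: frame=0x42 idx=19 entry=0x43087 [P=1 RW=1 US=1 PS=1]
  → PA=0x436EF (huge @L1)  (2 entries read)
#1 VA=0x986C0000447 (w,kernel):
  L0: frame=0x3F idx=19 entry=0x45007 [P=1 RW=1 US=1 PS=0]
  L1: frame=0x45 idx=27 entry=0x48087 [P=1 RW=1 US=1 PS=1]
  → PA=0x48447 (huge @L1)  (2 entries read)
#2 VA=0x205C30187E6 (w,user):
  L0: frame=0x3F idx=4 entry=0x4C007 [P=1 RW=1 US=1 PS=0]
  L1: frame=0x4C idx=23 entry=0x4F007 [P=1 RW=1 US=1 PS=0]
  L2: frame=0x4F idx=24 entry=0x50007 [P=1 RW=1 US=1 PS=0]
  L3: frame=0x50 idx=24 entry=0x51005 [P=1 RW=0 US=1 PS=0]
  ✗ PROTECTION_VIOLATION  [4 reads]
#3 VA=0x40780000032 (r,user):
  L0: frame=0x3F idx=8 entry=0x54007 [P=1 RW=1 US=1 PS=0]
  L1: frame=0x54 idx=30 entry=0x22000 [P=0 RW=0 US=0 PS=0]
  ✗ PAGE_NOT_PRESENT  [2 reads]
#4 VA=0x28301A0053A (r,kernel):
  L0: frame=0x3F idx=5 entry=0x56007 [P=1 RW=1 US=1 PS=0]
  L1: frame=0x56 idx=12 entry=0x59007 [P=1 RW=1 US=1 PS=0]
  L2: frame=0x59 idx=13 entry=0x5A087 [P=1 RW=1 US=1 PS=1]
  → PA=0x5A53A (huge @L2)  (3 entries read)
#5 VA=0x303800139A0 (r,user):
  L0: frame=0x3F idx=6 entry=0x5C007 [P=1 RW=1 US=1 PS=0]
  L1: frame=0x5C idx=14 entry=0x5F007 [P=1 RW=1 US=1 PS=0]
  L2: frame=0x5F idx=0 entry=0x60007 [P=1 RW=1 US=1 PS=0]
  L3: frame=0x60 idx=19 entry=0x62007 [P=1 RW=1 US=1 PS=0]
  → PA=0x629A0  (4 entries read)
#6 VA=0x38000000D6C (w,kernel):
  L0: frame=0x3F idx=7 entry=0x22006 [P=0 RW=1 US=1 PS=0]
  ✗ PAGE_NOT_PRESENT  [1 reads]

Entries read for #5: 4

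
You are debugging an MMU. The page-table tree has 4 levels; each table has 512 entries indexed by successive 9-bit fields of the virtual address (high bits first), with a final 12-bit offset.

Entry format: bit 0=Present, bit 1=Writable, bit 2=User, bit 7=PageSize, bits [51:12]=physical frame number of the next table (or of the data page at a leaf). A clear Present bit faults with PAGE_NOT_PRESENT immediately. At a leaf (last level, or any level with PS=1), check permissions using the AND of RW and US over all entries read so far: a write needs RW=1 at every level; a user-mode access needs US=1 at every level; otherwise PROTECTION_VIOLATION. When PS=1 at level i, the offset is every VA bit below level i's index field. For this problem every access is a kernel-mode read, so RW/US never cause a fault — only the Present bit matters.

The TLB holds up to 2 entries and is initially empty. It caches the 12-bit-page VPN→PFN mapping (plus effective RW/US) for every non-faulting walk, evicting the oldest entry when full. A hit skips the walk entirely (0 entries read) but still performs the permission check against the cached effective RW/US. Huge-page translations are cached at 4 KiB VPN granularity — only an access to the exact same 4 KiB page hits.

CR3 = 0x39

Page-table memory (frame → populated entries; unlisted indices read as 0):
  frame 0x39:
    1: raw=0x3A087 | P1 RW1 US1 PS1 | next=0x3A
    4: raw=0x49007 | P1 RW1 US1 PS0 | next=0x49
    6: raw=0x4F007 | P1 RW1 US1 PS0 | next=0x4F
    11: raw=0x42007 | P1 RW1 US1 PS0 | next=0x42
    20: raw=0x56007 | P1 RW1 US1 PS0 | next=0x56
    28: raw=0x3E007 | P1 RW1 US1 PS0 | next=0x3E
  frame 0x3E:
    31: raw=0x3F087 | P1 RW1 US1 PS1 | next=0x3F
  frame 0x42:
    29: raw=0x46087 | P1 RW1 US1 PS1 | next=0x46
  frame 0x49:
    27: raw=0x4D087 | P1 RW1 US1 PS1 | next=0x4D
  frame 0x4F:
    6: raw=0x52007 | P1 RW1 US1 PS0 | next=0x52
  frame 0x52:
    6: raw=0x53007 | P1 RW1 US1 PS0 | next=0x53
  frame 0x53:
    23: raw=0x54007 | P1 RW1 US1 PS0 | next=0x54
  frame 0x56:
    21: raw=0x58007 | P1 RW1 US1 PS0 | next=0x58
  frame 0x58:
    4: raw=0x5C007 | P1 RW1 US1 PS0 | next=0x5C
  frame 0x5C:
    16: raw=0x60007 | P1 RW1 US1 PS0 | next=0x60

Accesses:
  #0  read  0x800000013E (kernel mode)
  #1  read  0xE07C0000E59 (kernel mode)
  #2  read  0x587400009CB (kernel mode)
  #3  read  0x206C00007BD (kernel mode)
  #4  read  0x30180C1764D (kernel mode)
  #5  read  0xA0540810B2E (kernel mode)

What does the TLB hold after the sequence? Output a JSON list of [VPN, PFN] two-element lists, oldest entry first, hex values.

Trace:
#0 VA=0x800000013E (r,kernel):
  L0 @0x39[1] → 0x3A087  P=1,RW=1,US=1,PS=1
  ✓ 0x3A13E (huge @L0)  — 1 lookups
#1 VA=0xE07C0000E59 (r,kernel):
  L0 @0x39[28] → 0x3E007  P=1,RW=1,US=1,PS=0
  L1 @0x3E[31] → 0x3F087  P=1,RW=1,US=1,PS=1
  ✓ 0x3FE59 (huge @L1)  — 2 lookups
#2 VA=0x587400009CB (r,kernel):
  L0 @0x39[11] → 0x42007  P=1,RW=1,US=1,PS=0
  L1 @0x42[29] → 0x46087  P=1,RW=1,US=1,PS=1
  ✓ 0x469CB (huge @L1)  — 2 lookups
#3 VA=0x206C00007BD (r,kernel):
  L0 @0x39[4] → 0x49007  P=1,RW=1,US=1,PS=0
  L1 @0x49[27] → 0x4D087  P=1,RW=1,US=1,PS=1
  ✓ 0x4D7BD (huge @L1)  — 2 lookups
#4 VA=0x30180C1764D (r,kernel):
  L0 @0x39[6] → 0x4F007  P=1,RW=1,US=1,PS=0
  L1 @0x4F[6] → 0x52007  P=1,RW=1,US=1,PS=0
  L2 @0x52[6] → 0x53007  P=1,RW=1,US=1,PS=0
  L3 @0x53[23] → 0x54007  P=1,RW=1,US=1,PS=0
  ✓ 0x5464D  — 4 lookups
#5 VA=0xA0540810B2E (r,kernel):
  L0 @0x39[20] → 0x56007  P=1,RW=1,US=1,PS=0
  L1 @0x56[21] → 0x58007  P=1,RW=1,US=1,PS=0
  L2 @0x58[4] → 0x5C007  P=1,RW=1,US=1,PS=0
  L3 @0x5C[16] → 0x60007  P=1,RW=1,US=1,PS=0
  ✓ 0x60B2E  — 4 lookups

TLB: [["0x30180C17", "0x54"], ["0xA0540810", "0x60"]]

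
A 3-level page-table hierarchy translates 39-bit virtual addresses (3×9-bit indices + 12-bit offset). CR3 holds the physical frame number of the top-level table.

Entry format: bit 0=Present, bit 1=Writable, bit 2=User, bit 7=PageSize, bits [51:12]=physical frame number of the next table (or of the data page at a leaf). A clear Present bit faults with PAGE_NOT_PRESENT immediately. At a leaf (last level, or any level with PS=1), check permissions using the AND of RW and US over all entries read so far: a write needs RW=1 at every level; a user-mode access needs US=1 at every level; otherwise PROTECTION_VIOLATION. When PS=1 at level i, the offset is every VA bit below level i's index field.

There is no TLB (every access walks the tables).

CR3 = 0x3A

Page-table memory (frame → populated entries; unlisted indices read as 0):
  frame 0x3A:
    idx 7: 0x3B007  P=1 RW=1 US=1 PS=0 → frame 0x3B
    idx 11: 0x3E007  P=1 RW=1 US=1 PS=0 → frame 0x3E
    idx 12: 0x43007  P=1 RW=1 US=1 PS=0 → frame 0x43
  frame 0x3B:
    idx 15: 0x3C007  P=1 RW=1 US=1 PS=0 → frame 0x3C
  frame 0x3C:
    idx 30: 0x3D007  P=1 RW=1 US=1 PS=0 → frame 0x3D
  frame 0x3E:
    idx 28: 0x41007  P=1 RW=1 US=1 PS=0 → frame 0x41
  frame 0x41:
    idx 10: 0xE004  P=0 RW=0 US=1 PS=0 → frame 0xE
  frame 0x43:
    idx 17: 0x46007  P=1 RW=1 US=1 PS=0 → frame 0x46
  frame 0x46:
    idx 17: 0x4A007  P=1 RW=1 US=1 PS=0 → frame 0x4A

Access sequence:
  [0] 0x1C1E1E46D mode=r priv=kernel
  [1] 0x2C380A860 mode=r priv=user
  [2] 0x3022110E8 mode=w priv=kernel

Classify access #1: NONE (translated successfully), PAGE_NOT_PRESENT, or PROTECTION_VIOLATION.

Trace:
#0 VA=0x1C1E1E46D (r,kernel):
  [0] read 0x3A idx=7: raw=0x3B007 flags P=1 W=1 U=1 S=0
  [1] read 0x3B idx=15: raw=0x3C007 flags P=1 W=1 U=1 S=0
  [2] read 0x3C idx=30: raw=0x3D007 flags P=1 W=1 U=1 S=0
  ✓ 0x3D46D  — 3 lookups
#1 VA=0x2C380A860 (r,user):
  [0] read 0x3A idx=11: raw=0x3E007 flags P=1 W=1 U=1 S=0
  [1] read 0x3E idx=28: raw=0x41007 flags P=1 W=1 U=1 S=0
  [2] read 0x41 idx=10: raw=0xE004 flags P=0 W=0 U=1 S=0
  ✗ PAGE_NOT_PRESENT  [3 reads]
#2 VA=0x3022110E8 (w,kernel):
  [0] read 0x3A idx=12: raw=0x43007 flags P=1 W=1 U=1 S=0
  [1] read 0x43 idx=17: raw=0x46007 flags P=1 W=1 U=1 S=0
  [2] read 0x46 idx=17: raw=0x4A007 flags P=1 W=1 U=1 S=0
  ✓ 0x4A0E8  — 3 lookups

Access #1 fault: PAGE_NOT_PRESENT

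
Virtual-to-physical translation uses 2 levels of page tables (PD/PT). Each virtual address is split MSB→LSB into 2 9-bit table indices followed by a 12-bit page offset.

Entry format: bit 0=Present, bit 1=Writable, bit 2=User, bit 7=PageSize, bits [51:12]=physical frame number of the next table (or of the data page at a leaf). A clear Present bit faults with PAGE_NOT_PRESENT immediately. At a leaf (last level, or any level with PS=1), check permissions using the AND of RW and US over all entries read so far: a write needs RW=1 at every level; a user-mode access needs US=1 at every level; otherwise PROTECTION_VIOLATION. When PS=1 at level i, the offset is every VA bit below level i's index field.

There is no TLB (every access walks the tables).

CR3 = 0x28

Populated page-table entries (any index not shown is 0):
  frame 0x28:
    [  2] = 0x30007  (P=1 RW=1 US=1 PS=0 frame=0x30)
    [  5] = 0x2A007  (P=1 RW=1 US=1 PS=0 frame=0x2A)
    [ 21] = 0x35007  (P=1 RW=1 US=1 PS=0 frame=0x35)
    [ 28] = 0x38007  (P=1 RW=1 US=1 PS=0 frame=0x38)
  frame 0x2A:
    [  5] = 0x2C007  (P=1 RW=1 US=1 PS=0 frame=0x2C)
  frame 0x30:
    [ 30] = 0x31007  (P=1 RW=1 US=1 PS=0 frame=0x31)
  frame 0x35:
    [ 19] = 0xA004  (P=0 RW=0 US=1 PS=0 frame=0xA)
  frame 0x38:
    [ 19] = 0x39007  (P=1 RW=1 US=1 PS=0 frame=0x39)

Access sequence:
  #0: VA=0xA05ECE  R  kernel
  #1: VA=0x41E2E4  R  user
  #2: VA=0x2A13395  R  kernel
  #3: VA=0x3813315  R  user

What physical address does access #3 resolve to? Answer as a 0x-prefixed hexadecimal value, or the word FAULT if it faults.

Walk each access:
#0 VA=0xA05ECE (r,kernel):
  lvl0: tbl 0x28, slot 5 ⇒ 0x2A007 (P1/RW1/US1/PS0)
  lvl1: tbl 0x2A, slot 5 ⇒ 0x2C007 (P1/RW1/US1/PS0)
  → PA=0x2CECE  (2 entries read)
#1 VA=0x41E2E4 (r,user):
  lvl0: tbl 0x28, slot 2 ⇒ 0x30007 (P1/RW1/US1/PS0)
  lvl1: tbl 0x30, slot 30 ⇒ 0x31007 (P1/RW1/US1/PS0)
  → PA=0x312E4  (2 entries read)
#2 VA=0x2A13395 (r,kernel):
  lvl0: tbl 0x28, slot 21 ⇒ 0x35007 (P1/RW1/US1/PS0)
  lvl1: tbl 0x35, slot 19 ⇒ 0xA004 (P0/RW0/US1/PS0)
  ⇒ fault: PAGE_NOT_PRESENT  — 2 lookups
#3 VA=0x3813315 (r,user):
  lvl0: tbl 0x28, slot 28 ⇒ 0x38007 (P1/RW1/US1/PS0)
  lvl1: tbl 0x38, slot 19 ⇒ 0x39007 (P1/RW1/US1/PS0)
  → PA=0x39315  (2 entries read)

Access #3 PA: 0x39315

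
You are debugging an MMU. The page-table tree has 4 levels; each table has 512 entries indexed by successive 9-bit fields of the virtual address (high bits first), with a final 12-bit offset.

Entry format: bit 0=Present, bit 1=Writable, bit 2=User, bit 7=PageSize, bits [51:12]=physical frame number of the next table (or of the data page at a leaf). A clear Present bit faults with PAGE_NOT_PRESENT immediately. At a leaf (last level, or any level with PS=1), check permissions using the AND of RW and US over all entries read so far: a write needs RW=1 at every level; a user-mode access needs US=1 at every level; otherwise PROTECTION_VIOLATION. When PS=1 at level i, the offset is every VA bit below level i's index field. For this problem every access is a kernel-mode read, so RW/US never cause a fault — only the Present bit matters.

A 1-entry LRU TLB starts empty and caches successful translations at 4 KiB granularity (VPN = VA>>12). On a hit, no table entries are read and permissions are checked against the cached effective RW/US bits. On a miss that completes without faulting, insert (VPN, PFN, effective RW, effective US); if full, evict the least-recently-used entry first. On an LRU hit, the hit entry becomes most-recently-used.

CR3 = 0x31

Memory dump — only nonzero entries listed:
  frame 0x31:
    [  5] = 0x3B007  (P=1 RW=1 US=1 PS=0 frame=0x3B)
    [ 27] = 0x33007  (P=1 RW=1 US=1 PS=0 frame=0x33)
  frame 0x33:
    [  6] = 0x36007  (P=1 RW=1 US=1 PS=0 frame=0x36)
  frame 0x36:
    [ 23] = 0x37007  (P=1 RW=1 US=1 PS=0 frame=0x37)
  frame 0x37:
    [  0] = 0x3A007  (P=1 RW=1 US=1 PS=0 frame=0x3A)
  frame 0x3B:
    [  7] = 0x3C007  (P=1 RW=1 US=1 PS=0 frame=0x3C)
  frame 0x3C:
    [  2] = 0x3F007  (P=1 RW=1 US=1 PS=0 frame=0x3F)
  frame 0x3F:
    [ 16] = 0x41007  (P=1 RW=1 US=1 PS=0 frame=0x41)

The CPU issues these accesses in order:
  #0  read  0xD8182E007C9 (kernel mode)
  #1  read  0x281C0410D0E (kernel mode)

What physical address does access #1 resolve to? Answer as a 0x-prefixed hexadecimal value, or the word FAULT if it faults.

Walk each access:
#0 VA=0xD8182E007C9 (r,kernel):
  L0: frame=0x31 idx=27 entry=0x33007 [P=1 RW=1 US=1 PS=0]
  L1: frame=0x33 idx=6 entry=0x36007 [P=1 RW=1 US=1 PS=0]
  L2: frame=0x36 idx=23 entry=0x37007 [P=1 RW=1 US=1 PS=0]
  L3: frame=0x37 idx=0 entry=0x3A007 [P=1 RW=1 US=1 PS=0]
  → PA=0x3A7C9  (4 entries read)
#1 VA=0x281C0410D0E (r,kernel):
  L0: frame=0x31 idx=5 entry=0x3B007 [P=1 RW=1 US=1 PS=0]
  L1: frame=0x3B idx=7 entry=0x3C007 [P=1 RW=1 US=1 PS=0]
  L2: frame=0x3C idx=2 entry=0x3F007 [P=1 RW=1 US=1 PS=0]
  L3: frame=0x3F idx=16 entry=0x41007 [P=1 RW=1 US=1 PS=0]
  → PA=0x41D0E  (4 entries read)

Access #1 PA: 0x41D0E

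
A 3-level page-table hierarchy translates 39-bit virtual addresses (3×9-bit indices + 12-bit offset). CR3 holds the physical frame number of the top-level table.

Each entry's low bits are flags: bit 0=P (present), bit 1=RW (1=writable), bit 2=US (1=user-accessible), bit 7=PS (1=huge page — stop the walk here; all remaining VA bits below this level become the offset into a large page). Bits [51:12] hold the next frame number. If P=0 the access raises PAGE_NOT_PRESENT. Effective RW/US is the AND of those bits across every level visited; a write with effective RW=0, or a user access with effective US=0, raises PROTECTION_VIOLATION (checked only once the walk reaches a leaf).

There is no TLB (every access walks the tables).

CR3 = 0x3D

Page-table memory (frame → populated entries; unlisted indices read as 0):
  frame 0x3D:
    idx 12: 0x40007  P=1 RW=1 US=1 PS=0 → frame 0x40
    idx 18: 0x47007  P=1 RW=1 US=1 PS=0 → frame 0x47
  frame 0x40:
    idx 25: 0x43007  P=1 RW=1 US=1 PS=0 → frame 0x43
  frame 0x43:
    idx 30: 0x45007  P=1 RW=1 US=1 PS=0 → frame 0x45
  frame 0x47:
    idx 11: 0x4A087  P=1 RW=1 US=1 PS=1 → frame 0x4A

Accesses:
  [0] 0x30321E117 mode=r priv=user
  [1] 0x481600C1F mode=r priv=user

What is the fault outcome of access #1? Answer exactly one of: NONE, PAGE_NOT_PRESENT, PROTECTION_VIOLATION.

Trace:
#0 VA=0x30321E117 (r,user):
  L0 @0x3D[12] → 0x40007  P=1,RW=1,US=1,PS=0
  L1 @0x40[25] → 0x43007  P=1,RW=1,US=1,PS=0
  L2 @0x43[30] → 0x45007  P=1,RW=1,US=1,PS=0
  → PA=0x45117  (3 entries read)
#1 VA=0x481600C1F (r,user):
  L0 @0x3D[18] → 0x47007  P=1,RW=1,US=1,PS=0
  L1 @0x47[11] → 0x4A087  P=1,RW=1,US=1,PS=1
  → PA=0x4AC1F (huge @L1)  (2 entries read)

Access #1 fault: NONE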